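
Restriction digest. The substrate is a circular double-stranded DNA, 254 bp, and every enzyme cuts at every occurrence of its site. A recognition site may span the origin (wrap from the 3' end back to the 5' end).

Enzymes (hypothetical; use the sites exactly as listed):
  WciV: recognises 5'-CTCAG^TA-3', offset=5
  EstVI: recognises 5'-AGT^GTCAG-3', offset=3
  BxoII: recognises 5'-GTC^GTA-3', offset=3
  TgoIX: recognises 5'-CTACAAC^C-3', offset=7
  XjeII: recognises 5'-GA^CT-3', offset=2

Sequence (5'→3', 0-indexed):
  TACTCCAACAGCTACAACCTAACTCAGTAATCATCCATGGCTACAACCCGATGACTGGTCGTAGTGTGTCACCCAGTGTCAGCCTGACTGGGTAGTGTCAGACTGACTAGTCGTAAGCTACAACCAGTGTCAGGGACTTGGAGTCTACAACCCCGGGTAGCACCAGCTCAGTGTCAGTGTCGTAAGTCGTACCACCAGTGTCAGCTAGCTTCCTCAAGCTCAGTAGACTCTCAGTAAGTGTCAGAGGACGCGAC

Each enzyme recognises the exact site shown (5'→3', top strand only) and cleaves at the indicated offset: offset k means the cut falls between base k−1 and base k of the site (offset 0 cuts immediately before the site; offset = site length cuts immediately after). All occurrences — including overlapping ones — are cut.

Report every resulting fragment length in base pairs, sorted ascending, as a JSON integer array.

Scan for sites:
  WciV CTCAGTA/5: at [22, 218, 229] ⇒ [27, 223, 234]
  EstVI AGTGTCAG/3: at [74, 93, 125, 169, 196, 236] ⇒ [77, 96, 128, 172, 199, 239]
  BxoII GTCGTA/3: at [57, 109, 178, 185] ⇒ [60, 112, 181, 188]
  TgoIX CTACAACC/7: at [11, 40, 117, 144] ⇒ [18, 47, 124, 151]
  XjeII GACT/2: at [52, 85, 100, 104, 134, 225, 251] ⇒ [54, 87, 102, 106, 136, 227, 253]

Pooled cuts: [18, 27, 47, 54, 60, 77, 87, 96, 102, 106, 112, 124, 128, 136, 151, 172, 181, 188, 199, 223, 227, 234, 239, 253]

Fragments:
  18→27: 9 bp
  27→47: 20 bp
  47→54: 7 bp
  54→60: 6 bp
  60→77: 17 bp
  77→87: 10 bp
  87→96: 9 bp
  96→102: 6 bp
  102→106: 4 bp
  106→112: 6 bp
  112→124: 12 bp
  124→128: 4 bp
  128→136: 8 bp
  136→151: 15 bp
  151→172: 21 bp
  172→181: 9 bp
  181→188: 7 bp
  188→199: 11 bp
  199→223: 24 bp
  223→227: 4 bp
  227→234: 7 bp
  234→239: 5 bp
  239→253: 14 bp
  253→18 (wrap): 254-253+18 = 19 bp

[4,4,4,5,6,6,6,7,7,7,8,9,9,9,10,11,12,14,15,17,19,20,21,24]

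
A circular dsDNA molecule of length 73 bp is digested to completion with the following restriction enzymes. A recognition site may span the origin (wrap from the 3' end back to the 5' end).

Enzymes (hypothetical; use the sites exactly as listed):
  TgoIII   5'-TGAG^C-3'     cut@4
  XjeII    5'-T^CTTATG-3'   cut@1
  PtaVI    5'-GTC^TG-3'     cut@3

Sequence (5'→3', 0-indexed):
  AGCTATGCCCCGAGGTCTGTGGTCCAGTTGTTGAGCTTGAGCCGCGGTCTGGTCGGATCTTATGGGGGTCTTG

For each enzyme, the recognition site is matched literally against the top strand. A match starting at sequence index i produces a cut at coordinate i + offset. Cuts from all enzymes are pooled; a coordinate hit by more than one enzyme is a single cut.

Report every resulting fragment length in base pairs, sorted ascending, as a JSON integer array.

Site scan:
  TgoIII TGAGC/4: at [31, 37, 71] ⇒ [2, 35, 41]
  XjeII TCTTATG/1: at [57] ⇒ [58]
  PtaVI GTCTG/3: at [14, 46] ⇒ [17, 49]

Pooled cuts: [2, 17, 35, 41, 49, 58]

Fragments:
  2→17: 15 bp
  17→35: 18 bp
  35→41: 6 bp
  41→49: 8 bp
  49→58: 9 bp
  58→2 (wrap): 73-58+2 = 17 bp

[6,8,9,15,17,18]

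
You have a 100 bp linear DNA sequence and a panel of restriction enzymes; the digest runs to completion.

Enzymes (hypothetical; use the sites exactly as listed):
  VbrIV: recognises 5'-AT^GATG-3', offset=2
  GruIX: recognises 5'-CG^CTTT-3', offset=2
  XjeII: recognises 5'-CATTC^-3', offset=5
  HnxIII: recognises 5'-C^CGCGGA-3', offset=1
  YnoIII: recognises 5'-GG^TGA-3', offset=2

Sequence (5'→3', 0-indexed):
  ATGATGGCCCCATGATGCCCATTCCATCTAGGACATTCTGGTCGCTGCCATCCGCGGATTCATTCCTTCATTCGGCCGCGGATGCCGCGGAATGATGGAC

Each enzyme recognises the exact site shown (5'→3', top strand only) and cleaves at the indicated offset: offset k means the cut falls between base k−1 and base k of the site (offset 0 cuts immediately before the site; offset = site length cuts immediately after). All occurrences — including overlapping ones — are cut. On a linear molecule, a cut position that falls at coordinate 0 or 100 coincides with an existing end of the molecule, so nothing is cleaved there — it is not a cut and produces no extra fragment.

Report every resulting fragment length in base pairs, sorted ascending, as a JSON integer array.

[2,3,7,8,8,9,11,11,13,14,14]

Site scan:
  VbrIV (ATGATG, off=2): starts [0, 11, 91] → cuts [2, 13, 93]
  GruIX (CGCTTT, off=2): no sites
  XjeII (CATTC, off=5): starts [19, 33, 60, 68] → cuts [24, 38, 65, 73]
  HnxIII (CCGCGGA, off=1): starts [51, 75, 84] → cuts [52, 76, 85]
  YnoIII (GGTGA, off=2): no sites

All cut coordinates (distinct, sorted): [2, 13, 24, 38, 52, 65, 73, 76, 85, 93]

Fragments:
  [0,2): 2 bp
  [2,13): 11 bp
  [13,24): 11 bp
  [24,38): 14 bp
  [38,52): 14 bp
  [52,65): 13 bp
  [65,73): 8 bp
  [73,76): 3 bp
  [76,85): 9 bp
  [85,93): 8 bp
  [93,100): 7 bp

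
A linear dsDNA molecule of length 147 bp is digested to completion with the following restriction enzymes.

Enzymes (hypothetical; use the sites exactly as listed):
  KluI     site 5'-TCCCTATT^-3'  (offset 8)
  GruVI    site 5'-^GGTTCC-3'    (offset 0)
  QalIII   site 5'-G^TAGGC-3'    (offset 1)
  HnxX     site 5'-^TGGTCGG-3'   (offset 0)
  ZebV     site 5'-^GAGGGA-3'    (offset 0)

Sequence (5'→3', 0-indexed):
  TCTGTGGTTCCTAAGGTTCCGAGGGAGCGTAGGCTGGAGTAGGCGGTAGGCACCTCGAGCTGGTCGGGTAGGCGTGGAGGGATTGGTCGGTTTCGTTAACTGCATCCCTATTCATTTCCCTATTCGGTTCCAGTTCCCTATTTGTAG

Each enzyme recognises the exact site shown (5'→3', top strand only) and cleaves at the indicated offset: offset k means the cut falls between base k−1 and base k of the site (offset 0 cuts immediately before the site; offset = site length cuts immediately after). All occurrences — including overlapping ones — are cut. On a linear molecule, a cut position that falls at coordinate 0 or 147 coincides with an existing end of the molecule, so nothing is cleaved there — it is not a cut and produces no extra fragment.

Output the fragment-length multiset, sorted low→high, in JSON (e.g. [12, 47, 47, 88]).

Per-enzyme occurrences:
  KluI TCCCTATT/8: at [104, 116, 134] ⇒ [112, 124, 142]
  GruVI GGTTCC/0: at [5, 14, 125] ⇒ [5, 14, 125]
  QalIII GTAGGC/1: at [28, 38, 45, 67] ⇒ [29, 39, 46, 68]
  HnxX TGGTCGG/0: at [60, 83] ⇒ [60, 83]
  ZebV GAGGGA/0: at [20, 76] ⇒ [20, 76]

All cut coordinates (distinct, sorted): [5, 14, 20, 29, 39, 46, 60, 68, 76, 83, 112, 124, 125, 142]

Fragments:
  [0,5): 5 bp
  [5,14): 9 bp
  [14,20): 6 bp
  [20,29): 9 bp
  [29,39): 10 bp
  [39,46): 7 bp
  [46,60): 14 bp
  [60,68): 8 bp
  [68,76): 8 bp
  [76,83): 7 bp
  [83,112): 29 bp
  [112,124): 12 bp
  [124,125): 1 bp
  [125,142): 17 bp
  [142,147): 5 bp

[1,5,5,6,7,7,8,8,9,9,10,12,14,17,29]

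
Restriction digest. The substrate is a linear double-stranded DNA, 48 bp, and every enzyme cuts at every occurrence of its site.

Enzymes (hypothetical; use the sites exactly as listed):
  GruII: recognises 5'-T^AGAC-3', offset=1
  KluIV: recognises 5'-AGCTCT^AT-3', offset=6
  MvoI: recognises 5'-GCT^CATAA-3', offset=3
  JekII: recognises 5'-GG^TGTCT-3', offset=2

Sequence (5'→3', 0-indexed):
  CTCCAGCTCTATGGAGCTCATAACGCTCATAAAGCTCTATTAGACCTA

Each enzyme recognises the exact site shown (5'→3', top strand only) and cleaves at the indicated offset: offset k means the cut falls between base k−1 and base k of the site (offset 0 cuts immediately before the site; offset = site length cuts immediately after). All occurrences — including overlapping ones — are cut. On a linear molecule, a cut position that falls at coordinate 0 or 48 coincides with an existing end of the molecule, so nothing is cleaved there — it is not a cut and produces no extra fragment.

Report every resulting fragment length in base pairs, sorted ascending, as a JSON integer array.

Per-enzyme occurrences:
  GruII (TAGAC, off=1): starts [40] → cuts [41]
  KluIV (AGCTCTAT, off=6): starts [4, 32] → cuts [10, 38]
  MvoI (GCTCATAA, off=3): starts [15, 24] → cuts [18, 27]
  JekII (GGTGTCT, off=2): no sites

Pooled cuts: [10, 18, 27, 38, 41]

Fragment lengths:
  [0,10): 10 bp
  [10,18): 8 bp
  [18,27): 9 bp
  [27,38): 11 bp
  [38,41): 3 bp
  [41,48): 7 bp

[3,7,8,9,10,11]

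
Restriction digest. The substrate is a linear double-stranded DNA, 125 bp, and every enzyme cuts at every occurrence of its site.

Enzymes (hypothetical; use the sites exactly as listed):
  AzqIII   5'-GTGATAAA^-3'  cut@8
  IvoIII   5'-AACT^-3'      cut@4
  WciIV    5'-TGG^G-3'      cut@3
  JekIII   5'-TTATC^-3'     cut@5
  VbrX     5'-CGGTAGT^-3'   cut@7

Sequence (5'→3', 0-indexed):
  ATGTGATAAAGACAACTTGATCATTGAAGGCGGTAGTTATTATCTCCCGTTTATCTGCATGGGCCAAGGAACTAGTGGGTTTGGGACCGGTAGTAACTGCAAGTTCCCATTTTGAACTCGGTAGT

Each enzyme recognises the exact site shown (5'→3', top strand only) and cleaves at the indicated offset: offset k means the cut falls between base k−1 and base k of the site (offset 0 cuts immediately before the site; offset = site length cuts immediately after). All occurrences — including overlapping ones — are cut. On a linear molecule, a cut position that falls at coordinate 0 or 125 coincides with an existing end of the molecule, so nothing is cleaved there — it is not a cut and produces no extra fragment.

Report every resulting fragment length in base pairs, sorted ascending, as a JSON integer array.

Scan for sites:
  AzqIII (GTGATAAA, off=8): starts [2] → cuts [10]
  IvoIII (AACT, off=4): starts [13, 69, 94, 114] → cuts [17, 73, 98, 118]
  WciIV (TGGG, off=3): starts [59, 75, 81] → cuts [62, 78, 84]
  JekIII (TTATC, off=5): starts [39, 50] → cuts [44, 55]
  VbrX (CGGTAGT, off=7): starts [30, 87, 118] → cuts [37, 94] (position 125 is a terminus of the linear molecule — no cut)

Pooled cuts: [10, 17, 37, 44, 55, 62, 73, 78, 84, 94, 98, 118]

Fragments:
  [0,10): 10 bp
  [10,17): 7 bp
  [17,37): 20 bp
  [37,44): 7 bp
  [44,55): 11 bp
  [55,62): 7 bp
  [62,73): 11 bp
  [73,78): 5 bp
  [78,84): 6 bp
  [84,94): 10 bp
  [94,98): 4 bp
  [98,118): 20 bp
  [118,125): 7 bp

[4,5,6,7,7,7,7,10,10,11,11,20,20]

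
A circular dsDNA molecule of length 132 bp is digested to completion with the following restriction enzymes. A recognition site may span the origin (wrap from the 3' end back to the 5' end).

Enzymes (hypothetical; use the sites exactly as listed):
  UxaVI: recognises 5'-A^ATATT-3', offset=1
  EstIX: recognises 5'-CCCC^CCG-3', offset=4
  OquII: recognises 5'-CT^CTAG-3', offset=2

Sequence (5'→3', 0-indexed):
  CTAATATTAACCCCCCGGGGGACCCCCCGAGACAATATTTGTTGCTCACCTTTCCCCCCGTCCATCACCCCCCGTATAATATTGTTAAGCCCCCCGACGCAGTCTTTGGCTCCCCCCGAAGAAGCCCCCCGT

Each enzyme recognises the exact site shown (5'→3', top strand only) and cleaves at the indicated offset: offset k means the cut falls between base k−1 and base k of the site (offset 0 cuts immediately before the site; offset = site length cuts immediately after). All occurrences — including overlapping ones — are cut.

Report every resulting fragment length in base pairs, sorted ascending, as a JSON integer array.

[7,7,8,11,12,13,14,15,22,23]

Per-enzyme occurrences:
  UxaVI (AATATT, off=1): starts [2, 33, 77] → cuts [3, 34, 78]
  EstIX (CCCCCCG, off=4): starts [10, 22, 53, 67, 89, 111, 124] → cuts [14, 26, 57, 71, 93, 115, 128]
  OquII (CTCTAG, off=2): no sites

Pooled cuts: [3, 14, 26, 34, 57, 71, 78, 93, 115, 128]

Fragment lengths:
  3→14: 11 bp
  14→26: 12 bp
  26→34: 8 bp
  34→57: 23 bp
  57→71: 14 bp
  71→78: 7 bp
  78→93: 15 bp
  93→115: 22 bp
  115→128: 13 bp
  128→3 (wrap): 132-128+3 = 7 bp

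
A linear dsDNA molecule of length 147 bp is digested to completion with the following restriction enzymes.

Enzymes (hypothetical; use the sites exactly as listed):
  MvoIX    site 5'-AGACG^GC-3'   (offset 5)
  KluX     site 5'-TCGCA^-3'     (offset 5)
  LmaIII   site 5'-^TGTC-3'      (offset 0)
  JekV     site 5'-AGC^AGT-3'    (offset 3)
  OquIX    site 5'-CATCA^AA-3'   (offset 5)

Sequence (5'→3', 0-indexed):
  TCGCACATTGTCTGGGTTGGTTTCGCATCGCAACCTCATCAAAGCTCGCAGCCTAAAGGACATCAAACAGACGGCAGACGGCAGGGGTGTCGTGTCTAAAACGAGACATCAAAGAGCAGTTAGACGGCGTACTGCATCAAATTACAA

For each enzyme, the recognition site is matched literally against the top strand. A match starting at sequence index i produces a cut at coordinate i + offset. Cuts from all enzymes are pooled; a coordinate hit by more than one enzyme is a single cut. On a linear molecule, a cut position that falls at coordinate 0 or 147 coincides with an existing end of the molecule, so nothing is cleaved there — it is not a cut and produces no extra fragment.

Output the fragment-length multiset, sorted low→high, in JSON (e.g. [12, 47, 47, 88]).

[3,5,5,5,6,7,7,8,8,9,9,9,13,15,19,19]

Per-enzyme occurrences:
  MvoIX AGACGGC/5: at [68, 75, 121] ⇒ [73, 80, 126]
  KluX TCGCA/5: at [0, 22, 27, 45] ⇒ [5, 27, 32, 50]
  LmaIII TGTC/0: at [8, 87, 92] ⇒ [8, 87, 92]
  JekV AGCAGT/3: at [114] ⇒ [117]
  OquIX CATCAAA/5: at [36, 60, 106, 134] ⇒ [41, 65, 111, 139]

All cut coordinates (distinct, sorted): [5, 8, 27, 32, 41, 50, 65, 73, 80, 87, 92, 111, 117, 126, 139]

Fragment lengths:
  [0,5): 5 bp
  [5,8): 3 bp
  [8,27): 19 bp
  [27,32): 5 bp
  [32,41): 9 bp
  [41,50): 9 bp
  [50,65): 15 bp
  [65,73): 8 bp
  [73,80): 7 bp
  [80,87): 7 bp
  [87,92): 5 bp
  [92,111): 19 bp
  [111,117): 6 bp
  [117,126): 9 bp
  [126,139): 13 bp
  [139,147): 8 bp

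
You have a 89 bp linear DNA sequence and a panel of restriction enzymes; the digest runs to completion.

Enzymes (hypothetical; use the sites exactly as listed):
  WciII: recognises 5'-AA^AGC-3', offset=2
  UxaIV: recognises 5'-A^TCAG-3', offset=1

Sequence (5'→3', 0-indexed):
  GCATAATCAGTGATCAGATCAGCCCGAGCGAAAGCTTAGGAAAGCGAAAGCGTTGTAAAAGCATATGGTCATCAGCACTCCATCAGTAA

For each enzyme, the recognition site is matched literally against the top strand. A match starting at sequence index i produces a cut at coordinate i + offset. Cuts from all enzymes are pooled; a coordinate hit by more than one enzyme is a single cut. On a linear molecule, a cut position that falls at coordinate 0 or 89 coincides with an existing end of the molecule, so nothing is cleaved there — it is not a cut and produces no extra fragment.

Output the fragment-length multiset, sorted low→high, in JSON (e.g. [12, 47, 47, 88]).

Scan for sites:
  WciII AAAGC/2: at [30, 40, 46, 57] ⇒ [32, 42, 48, 59]
  UxaIV ATCAG/1: at [5, 12, 17, 70, 81] ⇒ [6, 13, 18, 71, 82]

All cut coordinates (distinct, sorted): [6, 13, 18, 32, 42, 48, 59, 71, 82]

Fragments:
  [0,6): 6 bp
  [6,13): 7 bp
  [13,18): 5 bp
  [18,32): 14 bp
  [32,42): 10 bp
  [42,48): 6 bp
  [48,59): 11 bp
  [59,71): 12 bp
  [71,82): 11 bp
  [82,89): 7 bp

[5,6,6,7,7,10,11,11,12,14]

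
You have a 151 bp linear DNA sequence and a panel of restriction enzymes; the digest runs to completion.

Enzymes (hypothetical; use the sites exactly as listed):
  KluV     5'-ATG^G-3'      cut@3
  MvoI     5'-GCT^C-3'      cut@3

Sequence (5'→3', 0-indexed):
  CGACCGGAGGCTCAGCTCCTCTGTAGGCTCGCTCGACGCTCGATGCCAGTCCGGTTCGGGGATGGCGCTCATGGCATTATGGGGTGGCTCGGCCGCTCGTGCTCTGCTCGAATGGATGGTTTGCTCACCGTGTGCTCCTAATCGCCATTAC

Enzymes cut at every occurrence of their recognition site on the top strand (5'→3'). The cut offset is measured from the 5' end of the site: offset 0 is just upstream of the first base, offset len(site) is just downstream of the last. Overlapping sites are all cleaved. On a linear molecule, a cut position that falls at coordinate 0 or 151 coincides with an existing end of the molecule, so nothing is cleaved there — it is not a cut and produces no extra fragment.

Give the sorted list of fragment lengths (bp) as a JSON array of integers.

[4,4,4,5,5,5,6,6,7,7,8,8,8,11,12,12,15,24]

Site scan:
  KluV (ATGG, off=3): starts [61, 70, 78, 111, 115] → cuts [64, 73, 81, 114, 118]
  MvoI (GCTC, off=3): starts [9, 14, 26, 30, 37, 66, 86, 94, 100, 105, 122, 133] → cuts [12, 17, 29, 33, 40, 69, 89, 97, 103, 108, 125, 136]

Pooled cuts: [12, 17, 29, 33, 40, 64, 69, 73, 81, 89, 97, 103, 108, 114, 118, 125, 136]

Fragments:
  [0,12): 12 bp
  [12,17): 5 bp
  [17,29): 12 bp
  [29,33): 4 bp
  [33,40): 7 bp
  [40,64): 24 bp
  [64,69): 5 bp
  [69,73): 4 bp
  [73,81): 8 bp
  [81,89): 8 bp
  [89,97): 8 bp
  [97,103): 6 bp
  [103,108): 5 bp
  [108,114): 6 bp
  [114,118): 4 bp
  [118,125): 7 bp
  [125,136): 11 bp
  [136,151): 15 bp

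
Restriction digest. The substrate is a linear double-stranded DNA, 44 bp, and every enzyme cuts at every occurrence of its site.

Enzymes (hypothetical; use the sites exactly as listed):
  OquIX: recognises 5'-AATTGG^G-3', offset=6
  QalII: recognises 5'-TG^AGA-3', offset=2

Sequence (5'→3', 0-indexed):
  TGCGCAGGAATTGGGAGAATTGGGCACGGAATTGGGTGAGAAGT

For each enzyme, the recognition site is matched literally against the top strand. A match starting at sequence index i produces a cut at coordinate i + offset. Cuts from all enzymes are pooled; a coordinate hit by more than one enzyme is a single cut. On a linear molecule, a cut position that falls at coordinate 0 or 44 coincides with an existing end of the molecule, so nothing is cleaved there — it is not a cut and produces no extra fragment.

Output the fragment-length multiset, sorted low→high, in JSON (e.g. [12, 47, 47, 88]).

Site scan:
  OquIX AATTGGG/6: at [8, 17, 29] ⇒ [14, 23, 35]
  QalII TGAGA/2: at [36] ⇒ [38]

All cut coordinates (distinct, sorted): [14, 23, 35, 38]

Fragment lengths:
  [0,14): 14 bp
  [14,23): 9 bp
  [23,35): 12 bp
  [35,38): 3 bp
  [38,44): 6 bp

[3,6,9,12,14]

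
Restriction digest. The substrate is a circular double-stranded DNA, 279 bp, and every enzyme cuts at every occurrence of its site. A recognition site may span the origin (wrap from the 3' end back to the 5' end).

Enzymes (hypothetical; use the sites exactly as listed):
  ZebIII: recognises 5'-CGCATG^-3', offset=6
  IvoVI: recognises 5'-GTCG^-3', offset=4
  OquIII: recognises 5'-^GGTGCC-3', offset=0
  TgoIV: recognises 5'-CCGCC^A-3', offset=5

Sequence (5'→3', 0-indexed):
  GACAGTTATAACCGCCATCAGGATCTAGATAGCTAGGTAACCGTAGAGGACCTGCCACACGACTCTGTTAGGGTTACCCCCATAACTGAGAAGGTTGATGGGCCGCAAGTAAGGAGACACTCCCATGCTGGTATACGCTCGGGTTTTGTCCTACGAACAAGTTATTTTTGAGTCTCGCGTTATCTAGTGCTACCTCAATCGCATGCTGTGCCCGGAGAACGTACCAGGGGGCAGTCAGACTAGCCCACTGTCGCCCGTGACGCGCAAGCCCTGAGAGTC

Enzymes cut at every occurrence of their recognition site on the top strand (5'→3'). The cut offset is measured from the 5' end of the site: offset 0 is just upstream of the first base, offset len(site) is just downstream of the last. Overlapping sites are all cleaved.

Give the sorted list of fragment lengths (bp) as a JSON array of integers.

[15,27,48,189]

Scan for sites:
  ZebIII (CGCATG, off=6): starts [199] → cuts [205]
  IvoVI (GTCG, off=4): starts [249, 276] → cuts [1, 253]
  OquIII (GGTGCC, off=0): no sites
  TgoIV (CCGCCA, off=5): starts [11] → cuts [16]

Pooled cuts: [1, 16, 205, 253]

Fragments:
  1→16: 15 bp
  16→205: 189 bp
  205→253: 48 bp
  253→1 (wrap): 279-253+1 = 27 bp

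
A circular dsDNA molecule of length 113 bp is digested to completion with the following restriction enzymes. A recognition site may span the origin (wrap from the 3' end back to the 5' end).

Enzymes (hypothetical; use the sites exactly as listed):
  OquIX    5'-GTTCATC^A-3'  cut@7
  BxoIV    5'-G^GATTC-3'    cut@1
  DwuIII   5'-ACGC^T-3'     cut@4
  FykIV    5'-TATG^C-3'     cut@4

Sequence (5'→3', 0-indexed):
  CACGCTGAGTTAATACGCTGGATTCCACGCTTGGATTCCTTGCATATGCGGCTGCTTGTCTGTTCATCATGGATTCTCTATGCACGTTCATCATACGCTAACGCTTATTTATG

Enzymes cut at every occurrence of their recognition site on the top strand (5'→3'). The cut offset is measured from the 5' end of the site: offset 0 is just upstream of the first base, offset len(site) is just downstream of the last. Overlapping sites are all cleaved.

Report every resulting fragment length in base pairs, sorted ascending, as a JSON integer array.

[2,3,3,5,6,6,9,10,10,11,13,15,20]

Per-enzyme occurrences:
  OquIX (GTTCATCA, off=7): starts [61, 85] → cuts [68, 92]
  BxoIV (GGATTC, off=1): starts [19, 32, 70] → cuts [20, 33, 71]
  DwuIII (ACGCT, off=4): starts [1, 14, 26, 94, 100] → cuts [5, 18, 30, 98, 104]
  FykIV (TATGC, off=4): starts [44, 78, 109] → cuts [0, 48, 82]

All cut coordinates (distinct, sorted): [0, 5, 18, 20, 30, 33, 48, 68, 71, 82, 92, 98, 104]

Fragments:
  0→5: 5 bp
  5→18: 13 bp
  18→20: 2 bp
  20→30: 10 bp
  30→33: 3 bp
  33→48: 15 bp
  48→68: 20 bp
  68→71: 3 bp
  71→82: 11 bp
  82→92: 10 bp
  92→98: 6 bp
  98→104: 6 bp
  104→0 (wrap): 113-104+0 = 9 bp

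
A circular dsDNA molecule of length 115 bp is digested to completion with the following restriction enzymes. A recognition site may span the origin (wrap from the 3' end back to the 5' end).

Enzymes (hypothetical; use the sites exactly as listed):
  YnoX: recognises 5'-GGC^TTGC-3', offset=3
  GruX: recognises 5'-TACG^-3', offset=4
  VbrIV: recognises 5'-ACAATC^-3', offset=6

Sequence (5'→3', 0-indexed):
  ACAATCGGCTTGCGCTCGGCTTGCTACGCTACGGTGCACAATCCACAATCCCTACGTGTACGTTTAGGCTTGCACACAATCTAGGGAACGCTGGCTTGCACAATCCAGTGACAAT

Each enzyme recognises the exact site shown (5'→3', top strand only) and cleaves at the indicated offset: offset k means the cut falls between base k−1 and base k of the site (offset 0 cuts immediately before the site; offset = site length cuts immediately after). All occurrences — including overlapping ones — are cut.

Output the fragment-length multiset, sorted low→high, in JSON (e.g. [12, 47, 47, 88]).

Per-enzyme occurrences:
  YnoX GGCTTGC/3: at [6, 17, 66, 92] ⇒ [9, 20, 69, 95]
  GruX TACG/4: at [24, 29, 52, 58] ⇒ [28, 33, 56, 62]
  VbrIV ACAATC/6: at [0, 37, 44, 75, 99] ⇒ [6, 43, 50, 81, 105]

All cut coordinates (distinct, sorted): [6, 9, 20, 28, 33, 43, 50, 56, 62, 69, 81, 95, 105]

Fragment lengths:
  6→9: 3 bp
  9→20: 11 bp
  20→28: 8 bp
  28→33: 5 bp
  33→43: 10 bp
  43→50: 7 bp
  50→56: 6 bp
  56→62: 6 bp
  62→69: 7 bp
  69→81: 12 bp
  81→95: 14 bp
  95→105: 10 bp
  105→6 (wrap): 115-105+6 = 16 bp

[3,5,6,6,7,7,8,10,10,11,12,14,16]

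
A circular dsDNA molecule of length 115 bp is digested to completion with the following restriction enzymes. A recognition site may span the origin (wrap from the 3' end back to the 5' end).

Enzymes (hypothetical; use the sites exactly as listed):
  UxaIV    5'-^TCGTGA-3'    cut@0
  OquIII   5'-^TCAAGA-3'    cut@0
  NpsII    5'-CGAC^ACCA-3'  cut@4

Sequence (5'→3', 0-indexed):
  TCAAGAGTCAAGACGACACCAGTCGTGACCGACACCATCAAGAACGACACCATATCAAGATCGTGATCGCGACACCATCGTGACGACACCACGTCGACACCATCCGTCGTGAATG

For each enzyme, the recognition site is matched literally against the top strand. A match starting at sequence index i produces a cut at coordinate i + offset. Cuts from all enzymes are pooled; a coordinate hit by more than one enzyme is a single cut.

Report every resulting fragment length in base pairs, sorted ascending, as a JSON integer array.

Per-enzyme occurrences:
  UxaIV TCGTGA/0: at [22, 60, 77, 106] ⇒ [22, 60, 77, 106]
  OquIII TCAAGA/0: at [0, 7, 37, 54] ⇒ [0, 7, 37, 54]
  NpsII CGACACCA/4: at [13, 29, 44, 69, 83, 94] ⇒ [17, 33, 48, 73, 87, 98]

Pooled cuts: [0, 7, 17, 22, 33, 37, 48, 54, 60, 73, 77, 87, 98, 106]

Fragments:
  0→7: 7 bp
  7→17: 10 bp
  17→22: 5 bp
  22→33: 11 bp
  33→37: 4 bp
  37→48: 11 bp
  48→54: 6 bp
  54→60: 6 bp
  60→73: 13 bp
  73→77: 4 bp
  77→87: 10 bp
  87→98: 11 bp
  98→106: 8 bp
  106→0 (wrap): 115-106+0 = 9 bp

[4,4,5,6,6,7,8,9,10,10,11,11,11,13]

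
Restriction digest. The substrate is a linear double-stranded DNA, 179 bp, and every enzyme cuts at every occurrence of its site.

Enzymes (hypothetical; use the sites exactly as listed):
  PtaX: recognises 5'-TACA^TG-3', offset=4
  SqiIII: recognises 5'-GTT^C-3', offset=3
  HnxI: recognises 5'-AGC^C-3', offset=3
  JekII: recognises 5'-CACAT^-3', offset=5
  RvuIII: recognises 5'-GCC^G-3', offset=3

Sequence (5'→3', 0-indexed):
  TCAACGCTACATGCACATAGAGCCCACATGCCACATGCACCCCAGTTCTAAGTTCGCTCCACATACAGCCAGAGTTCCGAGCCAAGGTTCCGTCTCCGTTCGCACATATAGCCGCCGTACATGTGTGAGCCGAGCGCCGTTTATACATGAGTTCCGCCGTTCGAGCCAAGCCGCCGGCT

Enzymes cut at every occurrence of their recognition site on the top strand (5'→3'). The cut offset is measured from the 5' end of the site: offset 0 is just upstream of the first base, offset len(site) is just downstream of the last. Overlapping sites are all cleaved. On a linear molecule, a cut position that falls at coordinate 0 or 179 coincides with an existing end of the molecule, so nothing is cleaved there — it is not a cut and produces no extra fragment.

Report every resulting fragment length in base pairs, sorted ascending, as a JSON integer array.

Site scan:
  PtaX (TACATG, off=4): starts [7, 117, 143] → cuts [11, 121, 147]
  SqiIII (GTTC, off=3): starts [44, 51, 73, 86, 97, 150, 158] → cuts [47, 54, 76, 89, 100, 153, 161]
  HnxI (AGCC, off=3): starts [20, 66, 79, 109, 127, 163, 168] → cuts [23, 69, 82, 112, 130, 166, 171]
  JekII (CACAT, off=5): starts [13, 24, 31, 59, 102] → cuts [18, 29, 36, 64, 107]
  RvuIII (GCCG, off=3): starts [110, 113, 128, 135, 155, 169, 172] → cuts [113, 116, 131, 138, 158, 172, 175]

Pooled cuts: [11, 18, 23, 29, 36, 47, 54, 64, 69, 76, 82, 89, 100, 107, 112, 113, 116, 121, 130, 131, 138, 147, 153, 158, 161, 166, 171, 172, 175]

Fragment lengths:
  [0,11): 11 bp
  [11,18): 7 bp
  [18,23): 5 bp
  [23,29): 6 bp
  [29,36): 7 bp
  [36,47): 11 bp
  [47,54): 7 bp
  [54,64): 10 bp
  [64,69): 5 bp
  [69,76): 7 bp
  [76,82): 6 bp
  [82,89): 7 bp
  [89,100): 11 bp
  [100,107): 7 bp
  [107,112): 5 bp
  [112,113): 1 bp
  [113,116): 3 bp
  [116,121): 5 bp
  [121,130): 9 bp
  [130,131): 1 bp
  [131,138): 7 bp
  [138,147): 9 bp
  [147,153): 6 bp
  [153,158): 5 bp
  [158,161): 3 bp
  [161,166): 5 bp
  [166,171): 5 bp
  [171,172): 1 bp
  [172,175): 3 bp
  [175,179): 4 bp

[1,1,1,3,3,3,4,5,5,5,5,5,5,5,6,6,6,7,7,7,7,7,7,7,9,9,10,11,11,11]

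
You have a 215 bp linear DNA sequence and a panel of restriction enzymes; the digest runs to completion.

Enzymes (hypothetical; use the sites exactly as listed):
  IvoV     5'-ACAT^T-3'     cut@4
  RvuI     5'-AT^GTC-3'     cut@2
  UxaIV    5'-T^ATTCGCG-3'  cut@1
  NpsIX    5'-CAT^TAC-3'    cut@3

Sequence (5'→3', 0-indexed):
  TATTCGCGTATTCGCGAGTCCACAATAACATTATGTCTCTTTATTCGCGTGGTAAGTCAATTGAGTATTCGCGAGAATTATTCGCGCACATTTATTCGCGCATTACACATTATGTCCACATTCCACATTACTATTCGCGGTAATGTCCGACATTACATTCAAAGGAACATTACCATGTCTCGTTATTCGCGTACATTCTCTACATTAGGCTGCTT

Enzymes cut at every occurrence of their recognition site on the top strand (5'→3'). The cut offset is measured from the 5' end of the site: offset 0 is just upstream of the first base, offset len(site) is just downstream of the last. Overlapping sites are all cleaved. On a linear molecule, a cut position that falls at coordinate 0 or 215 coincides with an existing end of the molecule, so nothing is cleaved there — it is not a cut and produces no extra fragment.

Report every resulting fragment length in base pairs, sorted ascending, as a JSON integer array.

[1,2,3,3,4,5,6,7,7,8,8,8,8,9,9,10,10,12,12,12,12,13,22,24]

Scan for sites:
  IvoV (ACATT, off=4): starts [27, 87, 106, 117, 124, 149, 154, 166, 192, 201] → cuts [31, 91, 110, 121, 128, 153, 158, 170, 196, 205]
  RvuI (ATGTC, off=2): starts [32, 111, 142, 174] → cuts [34, 113, 144, 176]
  UxaIV (TATTCGCG, off=1): starts [0, 8, 41, 65, 78, 92, 131, 183] → cuts [1, 9, 42, 66, 79, 93, 132, 184]
  NpsIX (CATTAC, off=3): starts [100, 125, 150, 167] → cuts [103, 128, 153, 170]

Pooled cuts: [1, 9, 31, 34, 42, 66, 79, 91, 93, 103, 110, 113, 121, 128, 132, 144, 153, 158, 170, 176, 184, 196, 205]

Fragment lengths:
  [0,1): 1 bp
  [1,9): 8 bp
  [9,31): 22 bp
  [31,34): 3 bp
  [34,42): 8 bp
  [42,66): 24 bp
  [66,79): 13 bp
  [79,91): 12 bp
  [91,93): 2 bp
  [93,103): 10 bp
  [103,110): 7 bp
  [110,113): 3 bp
  [113,121): 8 bp
  [121,128): 7 bp
  [128,132): 4 bp
  [132,144): 12 bp
  [144,153): 9 bp
  [153,158): 5 bp
  [158,170): 12 bp
  [170,176): 6 bp
  [176,184): 8 bp
  [184,196): 12 bp
  [196,205): 9 bp
  [205,215): 10 bp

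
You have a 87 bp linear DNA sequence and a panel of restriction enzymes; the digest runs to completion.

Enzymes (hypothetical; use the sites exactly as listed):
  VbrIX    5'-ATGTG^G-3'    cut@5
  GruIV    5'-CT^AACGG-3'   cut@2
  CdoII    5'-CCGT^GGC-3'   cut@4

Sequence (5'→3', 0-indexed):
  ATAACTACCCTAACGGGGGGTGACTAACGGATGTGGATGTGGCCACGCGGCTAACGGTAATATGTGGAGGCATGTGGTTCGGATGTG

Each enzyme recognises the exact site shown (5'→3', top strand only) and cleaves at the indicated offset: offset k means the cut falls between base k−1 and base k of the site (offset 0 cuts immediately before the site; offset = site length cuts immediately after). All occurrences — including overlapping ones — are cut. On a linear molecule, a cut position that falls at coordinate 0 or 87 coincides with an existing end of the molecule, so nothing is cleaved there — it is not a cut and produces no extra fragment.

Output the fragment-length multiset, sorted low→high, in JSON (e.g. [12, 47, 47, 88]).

[6,10,10,11,11,11,14,14]

Site scan:
  VbrIX (ATGTGG, off=5): starts [30, 36, 61, 71] → cuts [35, 41, 66, 76]
  GruIV (CTAACGG, off=2): starts [9, 23, 50] → cuts [11, 25, 52]
  CdoII (CCGTGGC, off=4): no sites

All cut coordinates (distinct, sorted): [11, 25, 35, 41, 52, 66, 76]

Fragments:
  [0,11): 11 bp
  [11,25): 14 bp
  [25,35): 10 bp
  [35,41): 6 bp
  [41,52): 11 bp
  [52,66): 14 bp
  [66,76): 10 bp
  [76,87): 11 bp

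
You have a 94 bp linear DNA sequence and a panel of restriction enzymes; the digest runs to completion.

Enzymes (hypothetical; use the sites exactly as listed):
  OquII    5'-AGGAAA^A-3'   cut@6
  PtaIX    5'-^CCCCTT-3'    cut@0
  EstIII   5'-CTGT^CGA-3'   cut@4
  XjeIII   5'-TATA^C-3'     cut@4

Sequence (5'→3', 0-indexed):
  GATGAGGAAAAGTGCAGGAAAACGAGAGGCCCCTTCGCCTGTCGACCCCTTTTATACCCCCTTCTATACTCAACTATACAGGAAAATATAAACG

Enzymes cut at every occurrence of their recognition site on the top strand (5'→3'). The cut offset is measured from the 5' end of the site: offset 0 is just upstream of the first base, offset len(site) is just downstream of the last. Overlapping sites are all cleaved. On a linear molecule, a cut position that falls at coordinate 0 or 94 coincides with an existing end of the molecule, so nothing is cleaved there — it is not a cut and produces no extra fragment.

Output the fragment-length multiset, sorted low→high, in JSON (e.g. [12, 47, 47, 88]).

[1,3,7,8,9,10,10,11,11,11,13]

Scan for sites:
  OquII AGGAAAA/6: at [4, 15, 79] ⇒ [10, 21, 85]
  PtaIX CCCCTT/0: at [29, 45, 57] ⇒ [29, 45, 57]
  EstIII CTGTCGA/4: at [38] ⇒ [42]
  XjeIII TATAC/4: at [52, 64, 74] ⇒ [56, 68, 78]

Pooled cuts: [10, 21, 29, 42, 45, 56, 57, 68, 78, 85]

Fragments:
  [0,10): 10 bp
  [10,21): 11 bp
  [21,29): 8 bp
  [29,42): 13 bp
  [42,45): 3 bp
  [45,56): 11 bp
  [56,57): 1 bp
  [57,68): 11 bp
  [68,78): 10 bp
  [78,85): 7 bp
  [85,94): 9 bp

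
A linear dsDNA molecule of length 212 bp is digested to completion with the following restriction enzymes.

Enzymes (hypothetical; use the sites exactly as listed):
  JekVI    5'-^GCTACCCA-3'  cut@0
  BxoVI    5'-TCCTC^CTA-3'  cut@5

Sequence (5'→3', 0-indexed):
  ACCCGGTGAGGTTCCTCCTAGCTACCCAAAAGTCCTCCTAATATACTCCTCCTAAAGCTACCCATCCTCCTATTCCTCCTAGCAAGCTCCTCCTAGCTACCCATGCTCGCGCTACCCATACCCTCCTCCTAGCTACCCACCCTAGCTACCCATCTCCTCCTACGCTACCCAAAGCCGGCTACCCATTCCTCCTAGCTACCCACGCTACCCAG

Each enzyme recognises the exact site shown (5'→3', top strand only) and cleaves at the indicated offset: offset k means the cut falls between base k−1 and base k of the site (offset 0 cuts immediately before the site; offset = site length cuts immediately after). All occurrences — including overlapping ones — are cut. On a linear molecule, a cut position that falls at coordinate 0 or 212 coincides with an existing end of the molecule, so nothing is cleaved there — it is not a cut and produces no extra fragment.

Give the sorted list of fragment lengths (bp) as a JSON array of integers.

[3,3,3,3,4,5,9,9,9,13,13,14,14,14,14,15,15,17,17,18]

Site scan:
  JekVI GCTACCCA/0: at [20, 56, 95, 110, 131, 144, 163, 177, 194, 203] ⇒ [20, 56, 95, 110, 131, 144, 163, 177, 194, 203]
  BxoVI TCCTCCTA/5: at [12, 32, 46, 64, 73, 87, 123, 154, 186] ⇒ [17, 37, 51, 69, 78, 92, 128, 159, 191]

Pooled cuts: [17, 20, 37, 51, 56, 69, 78, 92, 95, 110, 128, 131, 144, 159, 163, 177, 191, 194, 203]

Fragments:
  [0,17): 17 bp
  [17,20): 3 bp
  [20,37): 17 bp
  [37,51): 14 bp
  [51,56): 5 bp
  [56,69): 13 bp
  [69,78): 9 bp
  [78,92): 14 bp
  [92,95): 3 bp
  [95,110): 15 bp
  [110,128): 18 bp
  [128,131): 3 bp
  [131,144): 13 bp
  [144,159): 15 bp
  [159,163): 4 bp
  [163,177): 14 bp
  [177,191): 14 bp
  [191,194): 3 bp
  [194,203): 9 bp
  [203,212): 9 bp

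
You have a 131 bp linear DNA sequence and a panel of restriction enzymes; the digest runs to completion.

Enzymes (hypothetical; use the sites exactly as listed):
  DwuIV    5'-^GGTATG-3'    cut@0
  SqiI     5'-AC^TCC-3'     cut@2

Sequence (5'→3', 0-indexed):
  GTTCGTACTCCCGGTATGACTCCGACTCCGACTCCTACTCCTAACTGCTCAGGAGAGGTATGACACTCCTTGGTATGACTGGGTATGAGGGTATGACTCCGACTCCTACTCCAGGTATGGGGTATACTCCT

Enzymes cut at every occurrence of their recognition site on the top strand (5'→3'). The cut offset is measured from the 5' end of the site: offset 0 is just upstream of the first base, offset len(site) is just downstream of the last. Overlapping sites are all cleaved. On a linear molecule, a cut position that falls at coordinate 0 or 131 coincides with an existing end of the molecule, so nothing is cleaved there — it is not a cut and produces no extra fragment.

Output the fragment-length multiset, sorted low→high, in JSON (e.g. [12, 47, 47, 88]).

Site scan:
  DwuIV GGTATG/0: at [12, 56, 71, 81, 89, 113] ⇒ [12, 56, 71, 81, 89, 113]
  SqiI ACTCC/2: at [6, 18, 24, 30, 36, 64, 95, 101, 107, 125] ⇒ [8, 20, 26, 32, 38, 66, 97, 103, 109, 127]

Pooled cuts: [8, 12, 20, 26, 32, 38, 56, 66, 71, 81, 89, 97, 103, 109, 113, 127]

Fragments:
  [0,8): 8 bp
  [8,12): 4 bp
  [12,20): 8 bp
  [20,26): 6 bp
  [26,32): 6 bp
  [32,38): 6 bp
  [38,56): 18 bp
  [56,66): 10 bp
  [66,71): 5 bp
  [71,81): 10 bp
  [81,89): 8 bp
  [89,97): 8 bp
  [97,103): 6 bp
  [103,109): 6 bp
  [109,113): 4 bp
  [113,127): 14 bp
  [127,131): 4 bp

[4,4,4,5,6,6,6,6,6,8,8,8,8,10,10,14,18]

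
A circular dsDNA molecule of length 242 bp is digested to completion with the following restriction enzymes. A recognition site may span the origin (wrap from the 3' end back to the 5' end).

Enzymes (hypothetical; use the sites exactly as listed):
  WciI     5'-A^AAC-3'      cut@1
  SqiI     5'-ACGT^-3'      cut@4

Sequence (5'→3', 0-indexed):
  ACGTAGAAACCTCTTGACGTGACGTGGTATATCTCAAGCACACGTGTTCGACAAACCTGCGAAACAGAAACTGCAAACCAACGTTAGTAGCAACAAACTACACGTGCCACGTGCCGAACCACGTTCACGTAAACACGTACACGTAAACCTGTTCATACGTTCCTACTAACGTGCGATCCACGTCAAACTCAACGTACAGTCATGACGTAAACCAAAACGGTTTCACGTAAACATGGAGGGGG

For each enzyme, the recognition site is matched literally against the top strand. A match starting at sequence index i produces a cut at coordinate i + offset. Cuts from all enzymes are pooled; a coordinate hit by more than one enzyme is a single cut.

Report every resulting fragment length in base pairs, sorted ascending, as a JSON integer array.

Scan for sites:
  WciI AAAC/1: at [6, 52, 61, 67, 74, 94, 130, 144, 184, 208, 214, 228] ⇒ [7, 53, 62, 68, 75, 95, 131, 145, 185, 209, 215, 229]
  SqiI ACGT/4: at [0, 16, 21, 41, 80, 101, 108, 120, 126, 134, 140, 156, 168, 179, 191, 204, 224] ⇒ [4, 20, 25, 45, 84, 105, 112, 124, 130, 138, 144, 160, 172, 183, 195, 208, 228]

All cut coordinates (distinct, sorted): [4, 7, 20, 25, 45, 53, 62, 68, 75, 84, 95, 105, 112, 124, 130, 131, 138, 144, 145, 160, 172, 183, 185, 195, 208, 209, 215, 228, 229]

Fragments:
  4→7: 3 bp
  7→20: 13 bp
  20→25: 5 bp
  25→45: 20 bp
  45→53: 8 bp
  53→62: 9 bp
  62→68: 6 bp
  68→75: 7 bp
  75→84: 9 bp
  84→95: 11 bp
  95→105: 10 bp
  105→112: 7 bp
  112→124: 12 bp
  124→130: 6 bp
  130→131: 1 bp
  131→138: 7 bp
  138→144: 6 bp
  144→145: 1 bp
  145→160: 15 bp
  160→172: 12 bp
  172→183: 11 bp
  183→185: 2 bp
  185→195: 10 bp
  195→208: 13 bp
  208→209: 1 bp
  209→215: 6 bp
  215→228: 13 bp
  228→229: 1 bp
  229→4 (wrap): 242-229+4 = 17 bp

[1,1,1,1,2,3,5,6,6,6,6,7,7,7,8,9,9,10,10,11,11,12,12,13,13,13,15,17,20]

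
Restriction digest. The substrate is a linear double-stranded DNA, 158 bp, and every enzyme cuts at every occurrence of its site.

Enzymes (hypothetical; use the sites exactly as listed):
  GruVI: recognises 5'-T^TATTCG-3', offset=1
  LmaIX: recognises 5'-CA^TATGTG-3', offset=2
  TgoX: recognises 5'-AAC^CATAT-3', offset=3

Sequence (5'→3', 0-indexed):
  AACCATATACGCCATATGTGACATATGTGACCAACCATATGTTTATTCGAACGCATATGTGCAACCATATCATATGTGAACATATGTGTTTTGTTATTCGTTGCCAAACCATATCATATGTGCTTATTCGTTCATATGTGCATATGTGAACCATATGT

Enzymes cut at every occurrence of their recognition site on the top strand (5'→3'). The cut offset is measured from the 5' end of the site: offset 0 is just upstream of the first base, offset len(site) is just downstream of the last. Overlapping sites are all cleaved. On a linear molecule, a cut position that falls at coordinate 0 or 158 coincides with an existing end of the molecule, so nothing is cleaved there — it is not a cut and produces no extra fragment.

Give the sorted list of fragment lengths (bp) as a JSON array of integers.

Site scan:
  GruVI TTATTCG/1: at [42, 93, 123] ⇒ [43, 94, 124]
  LmaIX CATATGTG/2: at [12, 21, 53, 70, 80, 114, 132, 140] ⇒ [14, 23, 55, 72, 82, 116, 134, 142]
  TgoX AACCATAT/3: at [0, 32, 62, 106, 148] ⇒ [3, 35, 65, 109, 151]

All cut coordinates (distinct, sorted): [3, 14, 23, 35, 43, 55, 65, 72, 82, 94, 109, 116, 124, 134, 142, 151]

Fragment lengths:
  [0,3): 3 bp
  [3,14): 11 bp
  [14,23): 9 bp
  [23,35): 12 bp
  [35,43): 8 bp
  [43,55): 12 bp
  [55,65): 10 bp
  [65,72): 7 bp
  [72,82): 10 bp
  [82,94): 12 bp
  [94,109): 15 bp
  [109,116): 7 bp
  [116,124): 8 bp
  [124,134): 10 bp
  [134,142): 8 bp
  [142,151): 9 bp
  [151,158): 7 bp

[3,7,7,7,8,8,8,9,9,10,10,10,11,12,12,12,15]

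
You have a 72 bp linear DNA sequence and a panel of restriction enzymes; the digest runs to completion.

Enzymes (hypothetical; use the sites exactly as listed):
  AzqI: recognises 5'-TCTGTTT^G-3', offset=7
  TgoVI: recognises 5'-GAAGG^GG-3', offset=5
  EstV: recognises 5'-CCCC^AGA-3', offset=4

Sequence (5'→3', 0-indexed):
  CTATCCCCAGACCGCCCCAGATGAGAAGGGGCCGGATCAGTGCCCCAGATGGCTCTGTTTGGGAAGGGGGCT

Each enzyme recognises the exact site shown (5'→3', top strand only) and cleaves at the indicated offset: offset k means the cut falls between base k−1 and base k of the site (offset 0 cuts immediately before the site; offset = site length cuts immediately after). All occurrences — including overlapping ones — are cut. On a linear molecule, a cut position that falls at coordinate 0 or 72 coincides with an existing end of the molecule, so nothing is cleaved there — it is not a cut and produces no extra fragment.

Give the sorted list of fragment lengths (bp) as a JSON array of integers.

[5,7,8,10,11,14,17]

Site scan:
  AzqI (TCTGTTTG, off=7): starts [53] → cuts [60]
  TgoVI (GAAGGGG, off=5): starts [24, 62] → cuts [29, 67]
  EstV (CCCCAGA, off=4): starts [4, 14, 42] → cuts [8, 18, 46]

All cut coordinates (distinct, sorted): [8, 18, 29, 46, 60, 67]

Fragment lengths:
  [0,8): 8 bp
  [8,18): 10 bp
  [18,29): 11 bp
  [29,46): 17 bp
  [46,60): 14 bp
  [60,67): 7 bp
  [67,72): 5 bp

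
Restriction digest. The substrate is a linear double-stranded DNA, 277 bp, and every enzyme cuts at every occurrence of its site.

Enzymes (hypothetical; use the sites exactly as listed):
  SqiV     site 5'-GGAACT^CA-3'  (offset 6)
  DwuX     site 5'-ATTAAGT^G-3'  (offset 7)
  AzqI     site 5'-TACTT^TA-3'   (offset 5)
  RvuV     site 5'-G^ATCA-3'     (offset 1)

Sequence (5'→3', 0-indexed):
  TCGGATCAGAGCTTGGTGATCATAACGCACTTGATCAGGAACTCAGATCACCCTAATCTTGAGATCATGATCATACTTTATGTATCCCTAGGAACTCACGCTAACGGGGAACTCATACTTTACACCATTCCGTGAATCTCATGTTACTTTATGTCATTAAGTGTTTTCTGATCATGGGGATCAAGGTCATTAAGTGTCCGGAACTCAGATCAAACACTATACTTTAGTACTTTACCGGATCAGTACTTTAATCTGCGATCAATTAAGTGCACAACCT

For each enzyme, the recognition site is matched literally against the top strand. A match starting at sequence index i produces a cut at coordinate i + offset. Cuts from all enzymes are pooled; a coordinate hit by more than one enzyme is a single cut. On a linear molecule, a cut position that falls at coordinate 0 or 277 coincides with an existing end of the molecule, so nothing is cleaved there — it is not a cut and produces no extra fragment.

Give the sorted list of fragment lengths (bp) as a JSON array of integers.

[3,3,4,6,6,7,8,8,9,9,9,9,10,10,10,11,13,14,15,16,16,17,17,18,29]

Scan for sites:
  SqiV GGAACTCA/6: at [37, 90, 107, 199] ⇒ [43, 96, 113, 205]
  DwuX ATTAAGTG/7: at [155, 188, 261] ⇒ [162, 195, 268]
  AzqI TACTTTA/5: at [73, 115, 144, 219, 227, 243] ⇒ [78, 120, 149, 224, 232, 248]
  RvuV GATCA/1: at [3, 17, 32, 45, 62, 68, 169, 178, 207, 237, 256] ⇒ [4, 18, 33, 46, 63, 69, 170, 179, 208, 238, 257]

All cut coordinates (distinct, sorted): [4, 18, 33, 43, 46, 63, 69, 78, 96, 113, 120, 149, 162, 170, 179, 195, 205, 208, 224, 232, 238, 248, 257, 268]

Fragments:
  [0,4): 4 bp
  [4,18): 14 bp
  [18,33): 15 bp
  [33,43): 10 bp
  [43,46): 3 bp
  [46,63): 17 bp
  [63,69): 6 bp
  [69,78): 9 bp
  [78,96): 18 bp
  [96,113): 17 bp
  [113,120): 7 bp
  [120,149): 29 bp
  [149,162): 13 bp
  [162,170): 8 bp
  [170,179): 9 bp
  [179,195): 16 bp
  [195,205): 10 bp
  [205,208): 3 bp
  [208,224): 16 bp
  [224,232): 8 bp
  [232,238): 6 bp
  [238,248): 10 bp
  [248,257): 9 bp
  [257,268): 11 bp
  [268,277): 9 bp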